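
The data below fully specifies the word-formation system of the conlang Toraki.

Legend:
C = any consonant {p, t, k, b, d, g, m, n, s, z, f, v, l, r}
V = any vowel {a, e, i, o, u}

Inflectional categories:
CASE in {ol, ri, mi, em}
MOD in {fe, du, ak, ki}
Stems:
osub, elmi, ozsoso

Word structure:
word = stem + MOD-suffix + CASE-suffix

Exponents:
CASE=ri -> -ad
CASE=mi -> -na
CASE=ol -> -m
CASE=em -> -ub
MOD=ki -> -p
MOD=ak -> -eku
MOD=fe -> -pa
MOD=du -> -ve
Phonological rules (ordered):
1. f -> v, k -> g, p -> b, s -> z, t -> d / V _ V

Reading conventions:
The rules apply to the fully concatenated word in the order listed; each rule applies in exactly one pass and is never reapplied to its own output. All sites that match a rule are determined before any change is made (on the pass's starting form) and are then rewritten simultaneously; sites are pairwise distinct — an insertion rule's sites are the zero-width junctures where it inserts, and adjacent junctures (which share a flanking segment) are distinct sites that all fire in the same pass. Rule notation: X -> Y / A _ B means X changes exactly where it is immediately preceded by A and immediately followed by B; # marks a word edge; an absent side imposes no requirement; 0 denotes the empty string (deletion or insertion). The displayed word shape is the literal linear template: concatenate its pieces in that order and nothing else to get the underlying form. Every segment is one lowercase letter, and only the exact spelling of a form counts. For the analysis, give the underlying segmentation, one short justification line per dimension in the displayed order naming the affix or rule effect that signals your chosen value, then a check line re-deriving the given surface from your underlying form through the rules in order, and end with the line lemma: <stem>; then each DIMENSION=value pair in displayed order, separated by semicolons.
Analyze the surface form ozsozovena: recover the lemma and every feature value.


underlying: ozsoso-ve-na
CASE=mi - signalled by the affix -na
MOD=du - signalled by the affix -ve
check: ozsosovena -> ozsozovena
lemma: ozsoso; CASE=mi; MOD=du


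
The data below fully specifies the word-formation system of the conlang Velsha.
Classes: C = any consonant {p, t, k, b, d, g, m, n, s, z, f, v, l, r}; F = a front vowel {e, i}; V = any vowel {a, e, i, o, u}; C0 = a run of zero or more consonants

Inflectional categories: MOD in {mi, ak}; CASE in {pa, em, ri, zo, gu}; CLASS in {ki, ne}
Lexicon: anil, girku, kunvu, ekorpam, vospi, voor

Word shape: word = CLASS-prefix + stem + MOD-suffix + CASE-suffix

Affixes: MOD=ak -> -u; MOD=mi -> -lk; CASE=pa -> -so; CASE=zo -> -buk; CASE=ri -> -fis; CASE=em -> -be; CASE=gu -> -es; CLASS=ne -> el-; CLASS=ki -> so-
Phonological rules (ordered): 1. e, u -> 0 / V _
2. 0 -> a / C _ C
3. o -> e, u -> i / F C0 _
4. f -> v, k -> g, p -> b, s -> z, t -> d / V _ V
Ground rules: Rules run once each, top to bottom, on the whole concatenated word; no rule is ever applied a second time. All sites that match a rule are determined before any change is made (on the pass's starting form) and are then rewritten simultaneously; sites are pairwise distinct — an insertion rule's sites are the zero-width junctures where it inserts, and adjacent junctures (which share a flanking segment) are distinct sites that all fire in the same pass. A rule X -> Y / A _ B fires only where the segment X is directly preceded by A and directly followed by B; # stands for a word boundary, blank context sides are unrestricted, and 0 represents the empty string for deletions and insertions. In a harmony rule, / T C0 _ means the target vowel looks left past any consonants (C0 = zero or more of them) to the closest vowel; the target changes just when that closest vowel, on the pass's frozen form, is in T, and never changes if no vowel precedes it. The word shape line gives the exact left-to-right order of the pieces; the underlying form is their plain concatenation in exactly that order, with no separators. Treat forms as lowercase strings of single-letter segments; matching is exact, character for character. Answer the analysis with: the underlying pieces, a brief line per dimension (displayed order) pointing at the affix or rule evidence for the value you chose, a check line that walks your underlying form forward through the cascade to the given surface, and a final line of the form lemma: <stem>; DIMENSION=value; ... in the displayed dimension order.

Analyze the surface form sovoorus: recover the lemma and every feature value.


underlying: so-voor-u-es
MOD=ak - signalled by the affix -u
CASE=gu - signalled by the affix -es
CLASS=ki - signalled by the affix so-
check: sovoorues -> sovoorus -> sovoorus -> sovoorus -> sovoorus
lemma: voor; MOD=ak; CASE=gu; CLASS=ki


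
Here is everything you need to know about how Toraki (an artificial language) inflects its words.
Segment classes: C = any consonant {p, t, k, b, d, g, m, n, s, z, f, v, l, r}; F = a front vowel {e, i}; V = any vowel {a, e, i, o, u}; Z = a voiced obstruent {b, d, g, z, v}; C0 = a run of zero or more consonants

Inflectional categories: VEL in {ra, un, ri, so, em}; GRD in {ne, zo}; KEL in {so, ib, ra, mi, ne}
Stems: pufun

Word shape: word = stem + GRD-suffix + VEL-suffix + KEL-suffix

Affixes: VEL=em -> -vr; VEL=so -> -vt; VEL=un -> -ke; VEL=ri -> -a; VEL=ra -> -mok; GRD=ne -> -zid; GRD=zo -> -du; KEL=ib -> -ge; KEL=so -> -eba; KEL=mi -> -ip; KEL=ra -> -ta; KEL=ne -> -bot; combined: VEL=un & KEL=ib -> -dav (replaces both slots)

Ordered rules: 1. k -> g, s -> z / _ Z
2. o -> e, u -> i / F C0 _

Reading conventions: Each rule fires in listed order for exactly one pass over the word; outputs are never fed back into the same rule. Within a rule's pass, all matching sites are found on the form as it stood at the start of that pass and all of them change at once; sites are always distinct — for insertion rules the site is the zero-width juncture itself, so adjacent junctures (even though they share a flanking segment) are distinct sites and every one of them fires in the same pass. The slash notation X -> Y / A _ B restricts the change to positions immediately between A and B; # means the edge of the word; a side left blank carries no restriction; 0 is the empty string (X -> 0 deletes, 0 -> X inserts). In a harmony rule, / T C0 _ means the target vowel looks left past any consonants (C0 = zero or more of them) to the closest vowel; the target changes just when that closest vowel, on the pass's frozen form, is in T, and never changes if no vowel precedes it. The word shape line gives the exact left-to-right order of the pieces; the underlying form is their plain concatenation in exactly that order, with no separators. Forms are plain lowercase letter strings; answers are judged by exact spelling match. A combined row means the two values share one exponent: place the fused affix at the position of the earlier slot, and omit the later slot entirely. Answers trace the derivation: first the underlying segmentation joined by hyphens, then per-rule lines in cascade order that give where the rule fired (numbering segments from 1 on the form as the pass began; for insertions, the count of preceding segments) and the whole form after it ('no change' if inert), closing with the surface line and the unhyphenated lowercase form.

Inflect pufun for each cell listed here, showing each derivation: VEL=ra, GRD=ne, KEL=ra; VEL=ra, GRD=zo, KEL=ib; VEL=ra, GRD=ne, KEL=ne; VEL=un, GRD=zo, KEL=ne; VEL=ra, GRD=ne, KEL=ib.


cell VEL=ra, GRD=ne, KEL=ra:
underlying: pufun-zid-mok-ta
1. k -> g, s -> z / _ Z: no change
2. o -> e, u -> i / F C0 _: fires at position(s) 10: pufunzidmekta
surface: pufunzidmekta

cell VEL=ra, GRD=zo, KEL=ib:
underlying: pufun-du-mok-ge
1. k -> g, s -> z / _ Z: fires at position(s) 10: pufundumogge
2. o -> e, u -> i / F C0 _: no change
surface: pufundumogge

cell VEL=ra, GRD=ne, KEL=ne:
underlying: pufun-zid-mok-bot
1. k -> g, s -> z / _ Z: fires at position(s) 11: pufunzidmogbot
2. o -> e, u -> i / F C0 _: fires at position(s) 10: pufunzidmegbot
surface: pufunzidmegbot

cell VEL=un, GRD=zo, KEL=ne:
underlying: pufun-du-ke-bot
1. k -> g, s -> z / _ Z: no change
2. o -> e, u -> i / F C0 _: fires at position(s) 11: pufundukebet
surface: pufundukebet

cell VEL=ra, GRD=ne, KEL=ib:
underlying: pufun-zid-mok-ge
1. k -> g, s -> z / _ Z: fires at position(s) 11: pufunzidmogge
2. o -> e, u -> i / F C0 _: fires at position(s) 10: pufunzidmegge
surface: pufunzidmegge


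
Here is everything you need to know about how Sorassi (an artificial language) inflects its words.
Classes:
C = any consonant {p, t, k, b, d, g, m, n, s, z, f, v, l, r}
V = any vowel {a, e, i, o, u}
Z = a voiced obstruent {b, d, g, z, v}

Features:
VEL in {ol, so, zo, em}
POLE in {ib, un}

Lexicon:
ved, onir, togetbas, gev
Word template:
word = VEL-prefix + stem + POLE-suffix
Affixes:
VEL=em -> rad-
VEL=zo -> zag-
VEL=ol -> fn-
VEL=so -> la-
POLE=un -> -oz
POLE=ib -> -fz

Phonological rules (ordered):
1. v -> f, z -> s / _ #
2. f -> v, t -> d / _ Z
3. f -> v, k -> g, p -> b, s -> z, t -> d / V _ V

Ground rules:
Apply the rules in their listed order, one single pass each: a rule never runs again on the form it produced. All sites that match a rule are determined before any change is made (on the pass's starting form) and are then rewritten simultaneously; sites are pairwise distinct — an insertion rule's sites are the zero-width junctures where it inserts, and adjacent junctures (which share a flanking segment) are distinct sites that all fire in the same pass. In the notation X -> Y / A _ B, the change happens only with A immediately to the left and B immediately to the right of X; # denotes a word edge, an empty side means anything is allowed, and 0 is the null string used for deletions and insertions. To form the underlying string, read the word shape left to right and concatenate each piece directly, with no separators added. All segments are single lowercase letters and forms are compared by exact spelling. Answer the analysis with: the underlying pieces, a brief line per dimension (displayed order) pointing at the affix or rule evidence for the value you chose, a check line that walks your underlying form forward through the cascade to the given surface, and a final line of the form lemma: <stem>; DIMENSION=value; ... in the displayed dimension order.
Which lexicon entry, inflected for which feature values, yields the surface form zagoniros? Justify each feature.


underlying: zag-onir-oz
VEL=zo - signalled by the affix zag-
POLE=un - signalled by the affix -oz
check: zagoniroz -> zagoniros -> zagoniros -> zagoniros
lemma: onir; VEL=zo; POLE=un


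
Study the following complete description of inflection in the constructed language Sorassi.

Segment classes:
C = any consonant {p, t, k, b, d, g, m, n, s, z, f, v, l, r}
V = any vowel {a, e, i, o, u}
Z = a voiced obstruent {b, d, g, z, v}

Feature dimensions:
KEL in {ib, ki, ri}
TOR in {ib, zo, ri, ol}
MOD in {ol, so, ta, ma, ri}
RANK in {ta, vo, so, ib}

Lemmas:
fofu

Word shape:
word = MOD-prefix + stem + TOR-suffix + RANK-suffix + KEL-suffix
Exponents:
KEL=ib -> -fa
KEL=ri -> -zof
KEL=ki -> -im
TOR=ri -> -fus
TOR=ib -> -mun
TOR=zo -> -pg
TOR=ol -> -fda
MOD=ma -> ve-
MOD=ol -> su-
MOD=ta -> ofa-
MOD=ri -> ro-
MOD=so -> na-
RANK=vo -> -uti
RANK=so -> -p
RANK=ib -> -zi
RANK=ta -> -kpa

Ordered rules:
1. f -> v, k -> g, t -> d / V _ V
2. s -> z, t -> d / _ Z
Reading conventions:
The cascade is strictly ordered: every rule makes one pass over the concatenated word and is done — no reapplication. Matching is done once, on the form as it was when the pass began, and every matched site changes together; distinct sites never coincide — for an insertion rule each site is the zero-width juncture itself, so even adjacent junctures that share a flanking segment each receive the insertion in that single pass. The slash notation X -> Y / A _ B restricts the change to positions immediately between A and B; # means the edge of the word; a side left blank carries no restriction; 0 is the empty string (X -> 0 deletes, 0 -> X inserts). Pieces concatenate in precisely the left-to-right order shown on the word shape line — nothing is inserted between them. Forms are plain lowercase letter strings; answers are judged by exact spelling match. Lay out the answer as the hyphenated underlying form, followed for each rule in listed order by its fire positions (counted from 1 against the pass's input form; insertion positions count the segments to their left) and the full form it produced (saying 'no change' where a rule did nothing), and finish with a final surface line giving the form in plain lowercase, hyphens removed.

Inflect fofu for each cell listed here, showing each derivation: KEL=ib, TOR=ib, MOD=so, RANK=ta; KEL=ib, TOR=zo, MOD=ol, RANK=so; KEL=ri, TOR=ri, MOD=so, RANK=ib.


cell KEL=ib, TOR=ib, MOD=so, RANK=ta:
underlying: na-fofu-mun-kpa-fa
1. f -> v, k -> g, t -> d / V _ V: fires at position(s) 3, 5, 13: navovumunkpava
2. s -> z, t -> d / _ Z: no change
surface: navovumunkpava

cell KEL=ib, TOR=zo, MOD=ol, RANK=so:
underlying: su-fofu-pg-p-fa
1. f -> v, k -> g, t -> d / V _ V: fires at position(s) 3, 5: suvovupgpfa
2. s -> z, t -> d / _ Z: no change
surface: suvovupgpfa

cell KEL=ri, TOR=ri, MOD=so, RANK=ib:
underlying: na-fofu-fus-zi-zof
1. f -> v, k -> g, t -> d / V _ V: fires at position(s) 3, 5, 7: navovuvuszizof
2. s -> z, t -> d / _ Z: fires at position(s) 9: navovuvuzzizof
surface: navovuvuzzizof


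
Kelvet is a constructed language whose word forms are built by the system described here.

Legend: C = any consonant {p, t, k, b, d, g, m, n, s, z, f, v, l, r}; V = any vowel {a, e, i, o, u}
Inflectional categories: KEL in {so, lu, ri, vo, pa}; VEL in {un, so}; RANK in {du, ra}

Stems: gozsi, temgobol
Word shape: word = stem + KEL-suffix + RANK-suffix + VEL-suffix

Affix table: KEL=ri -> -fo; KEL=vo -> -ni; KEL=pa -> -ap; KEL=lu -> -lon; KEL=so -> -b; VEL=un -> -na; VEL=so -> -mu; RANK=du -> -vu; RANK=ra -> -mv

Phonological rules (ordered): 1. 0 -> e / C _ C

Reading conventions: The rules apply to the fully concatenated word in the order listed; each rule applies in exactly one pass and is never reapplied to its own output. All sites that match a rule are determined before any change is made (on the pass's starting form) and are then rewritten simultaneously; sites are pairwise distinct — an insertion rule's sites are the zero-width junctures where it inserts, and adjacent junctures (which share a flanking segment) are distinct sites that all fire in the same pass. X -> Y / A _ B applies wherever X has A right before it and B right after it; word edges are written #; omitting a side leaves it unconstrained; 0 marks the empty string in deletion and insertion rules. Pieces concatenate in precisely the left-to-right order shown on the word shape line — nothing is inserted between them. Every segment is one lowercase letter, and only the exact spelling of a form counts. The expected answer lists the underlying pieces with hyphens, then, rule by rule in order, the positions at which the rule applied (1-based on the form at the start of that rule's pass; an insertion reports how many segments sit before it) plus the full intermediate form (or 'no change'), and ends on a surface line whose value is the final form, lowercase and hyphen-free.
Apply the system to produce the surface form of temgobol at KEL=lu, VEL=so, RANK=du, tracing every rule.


underlying: temgobol-lon-vu-mu
1. 0 -> e / C _ C: inserts after position(s) 3, 8, 11: temegobolelonevumu
surface: temegobolelonevumu


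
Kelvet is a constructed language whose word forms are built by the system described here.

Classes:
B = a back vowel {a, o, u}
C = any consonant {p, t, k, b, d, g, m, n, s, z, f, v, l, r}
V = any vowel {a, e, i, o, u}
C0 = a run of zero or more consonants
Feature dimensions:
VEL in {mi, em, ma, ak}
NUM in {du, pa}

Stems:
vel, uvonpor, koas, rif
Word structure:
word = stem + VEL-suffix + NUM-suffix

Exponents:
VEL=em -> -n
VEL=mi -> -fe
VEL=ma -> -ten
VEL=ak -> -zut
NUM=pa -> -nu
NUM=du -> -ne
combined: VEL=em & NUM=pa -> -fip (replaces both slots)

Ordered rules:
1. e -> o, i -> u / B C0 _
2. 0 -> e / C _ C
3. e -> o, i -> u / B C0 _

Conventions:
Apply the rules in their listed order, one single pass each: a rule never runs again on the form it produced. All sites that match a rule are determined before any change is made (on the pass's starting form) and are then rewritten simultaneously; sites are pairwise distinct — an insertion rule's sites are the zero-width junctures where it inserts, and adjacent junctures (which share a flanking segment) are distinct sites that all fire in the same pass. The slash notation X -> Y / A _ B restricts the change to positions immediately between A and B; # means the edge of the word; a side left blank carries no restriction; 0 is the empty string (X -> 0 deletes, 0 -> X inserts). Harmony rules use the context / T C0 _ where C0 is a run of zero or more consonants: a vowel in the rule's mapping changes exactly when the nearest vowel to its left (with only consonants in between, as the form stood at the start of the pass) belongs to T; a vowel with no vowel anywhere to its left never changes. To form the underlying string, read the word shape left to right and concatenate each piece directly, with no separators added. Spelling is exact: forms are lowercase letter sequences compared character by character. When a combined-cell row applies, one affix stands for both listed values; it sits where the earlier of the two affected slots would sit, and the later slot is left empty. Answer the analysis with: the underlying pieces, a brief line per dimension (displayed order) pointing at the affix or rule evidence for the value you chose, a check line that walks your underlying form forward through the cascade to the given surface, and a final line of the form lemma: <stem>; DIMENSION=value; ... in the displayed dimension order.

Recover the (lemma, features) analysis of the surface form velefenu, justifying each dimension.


underlying: vel-fe-nu
VEL=mi - signalled by the affix -fe
NUM=pa - signalled by the affix -nu
check: velfenu -> velfenu -> velefenu -> velefenu
lemma: vel; VEL=mi; NUM=pa


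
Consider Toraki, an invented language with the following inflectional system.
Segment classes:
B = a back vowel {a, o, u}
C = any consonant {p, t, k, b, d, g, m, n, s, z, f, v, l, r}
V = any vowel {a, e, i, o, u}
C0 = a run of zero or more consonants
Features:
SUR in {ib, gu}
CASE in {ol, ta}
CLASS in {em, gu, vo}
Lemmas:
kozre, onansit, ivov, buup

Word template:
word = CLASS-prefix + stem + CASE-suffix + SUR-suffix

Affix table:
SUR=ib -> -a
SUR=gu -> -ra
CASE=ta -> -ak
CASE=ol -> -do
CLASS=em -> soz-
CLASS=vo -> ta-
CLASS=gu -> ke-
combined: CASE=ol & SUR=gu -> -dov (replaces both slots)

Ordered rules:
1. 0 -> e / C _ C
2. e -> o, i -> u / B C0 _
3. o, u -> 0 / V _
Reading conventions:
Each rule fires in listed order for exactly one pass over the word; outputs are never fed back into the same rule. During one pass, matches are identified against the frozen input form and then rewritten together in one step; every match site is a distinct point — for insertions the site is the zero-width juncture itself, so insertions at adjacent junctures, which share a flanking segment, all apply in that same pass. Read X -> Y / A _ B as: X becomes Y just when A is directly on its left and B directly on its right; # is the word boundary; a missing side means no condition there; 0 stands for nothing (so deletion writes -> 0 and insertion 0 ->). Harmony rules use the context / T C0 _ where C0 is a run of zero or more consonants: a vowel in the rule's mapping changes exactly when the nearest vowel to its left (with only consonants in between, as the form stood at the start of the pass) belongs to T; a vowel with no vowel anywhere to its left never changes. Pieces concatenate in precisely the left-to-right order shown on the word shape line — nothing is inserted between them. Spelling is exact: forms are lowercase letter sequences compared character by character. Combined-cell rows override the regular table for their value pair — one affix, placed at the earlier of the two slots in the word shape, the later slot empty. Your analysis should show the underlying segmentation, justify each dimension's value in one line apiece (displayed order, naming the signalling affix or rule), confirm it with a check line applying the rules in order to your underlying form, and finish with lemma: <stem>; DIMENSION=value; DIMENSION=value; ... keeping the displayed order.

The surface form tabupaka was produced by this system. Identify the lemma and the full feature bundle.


underlying: ta-buup-ak-a
SUR=ib - signalled by the affix -a
CASE=ta - signalled by the affix -ak
CLASS=vo - signalled by the affix ta-
check: tabuupaka -> tabuupaka -> tabuupaka -> tabupaka
lemma: buup; SUR=ib; CASE=ta; CLASS=vo


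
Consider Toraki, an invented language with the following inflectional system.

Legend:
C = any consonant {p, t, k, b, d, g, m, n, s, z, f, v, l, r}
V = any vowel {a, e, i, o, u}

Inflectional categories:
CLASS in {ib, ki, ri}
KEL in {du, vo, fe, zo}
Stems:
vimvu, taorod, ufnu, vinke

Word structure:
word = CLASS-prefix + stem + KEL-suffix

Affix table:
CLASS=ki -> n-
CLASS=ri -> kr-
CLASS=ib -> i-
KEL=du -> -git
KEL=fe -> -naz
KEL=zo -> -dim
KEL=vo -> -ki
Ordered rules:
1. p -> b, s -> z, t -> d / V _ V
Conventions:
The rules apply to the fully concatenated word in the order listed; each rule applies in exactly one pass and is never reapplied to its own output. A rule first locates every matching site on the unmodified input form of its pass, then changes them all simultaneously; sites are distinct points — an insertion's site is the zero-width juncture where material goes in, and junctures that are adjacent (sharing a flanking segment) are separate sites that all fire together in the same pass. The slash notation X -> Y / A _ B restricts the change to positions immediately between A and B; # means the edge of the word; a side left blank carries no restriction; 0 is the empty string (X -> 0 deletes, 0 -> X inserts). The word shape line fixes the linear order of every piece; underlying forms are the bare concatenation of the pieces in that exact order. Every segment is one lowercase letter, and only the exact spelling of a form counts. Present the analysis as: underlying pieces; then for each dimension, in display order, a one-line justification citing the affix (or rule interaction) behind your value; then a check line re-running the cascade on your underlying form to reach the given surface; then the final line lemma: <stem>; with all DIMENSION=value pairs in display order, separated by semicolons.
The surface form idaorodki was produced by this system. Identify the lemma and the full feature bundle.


underlying: i-taorod-ki
CLASS=ib - signalled by the affix i-
KEL=vo - signalled by the affix -ki
check: itaorodki -> idaorodki
lemma: taorod; CLASS=ib; KEL=vo


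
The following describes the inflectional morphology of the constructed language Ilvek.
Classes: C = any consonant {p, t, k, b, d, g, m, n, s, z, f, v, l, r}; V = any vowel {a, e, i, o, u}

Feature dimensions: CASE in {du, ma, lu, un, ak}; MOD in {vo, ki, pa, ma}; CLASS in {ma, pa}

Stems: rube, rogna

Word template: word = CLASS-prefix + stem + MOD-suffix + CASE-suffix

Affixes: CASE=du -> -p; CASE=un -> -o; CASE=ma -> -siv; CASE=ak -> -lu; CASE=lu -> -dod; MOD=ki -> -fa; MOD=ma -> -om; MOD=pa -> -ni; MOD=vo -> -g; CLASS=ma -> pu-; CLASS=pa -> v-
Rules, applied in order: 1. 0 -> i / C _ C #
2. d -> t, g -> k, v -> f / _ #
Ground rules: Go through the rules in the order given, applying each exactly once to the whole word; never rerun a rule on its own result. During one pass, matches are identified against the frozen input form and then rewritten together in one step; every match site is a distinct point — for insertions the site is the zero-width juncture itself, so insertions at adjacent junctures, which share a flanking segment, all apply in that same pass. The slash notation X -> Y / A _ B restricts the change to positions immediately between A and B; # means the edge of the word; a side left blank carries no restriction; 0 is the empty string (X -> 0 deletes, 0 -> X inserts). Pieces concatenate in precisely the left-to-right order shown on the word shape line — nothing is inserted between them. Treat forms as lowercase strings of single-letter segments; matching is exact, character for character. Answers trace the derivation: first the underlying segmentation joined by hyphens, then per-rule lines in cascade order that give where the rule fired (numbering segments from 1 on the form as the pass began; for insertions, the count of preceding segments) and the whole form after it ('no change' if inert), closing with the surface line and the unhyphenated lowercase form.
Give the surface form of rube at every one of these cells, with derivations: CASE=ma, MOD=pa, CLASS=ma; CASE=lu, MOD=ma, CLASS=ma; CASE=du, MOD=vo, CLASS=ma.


cell CASE=ma, MOD=pa, CLASS=ma:
underlying: pu-rube-ni-siv
1. 0 -> i / C _ C #: no change
2. d -> t, g -> k, v -> f / _ #: fires at position(s) 11: purubenisif
surface: purubenisif

cell CASE=lu, MOD=ma, CLASS=ma:
underlying: pu-rube-om-dod
1. 0 -> i / C _ C #: no change
2. d -> t, g -> k, v -> f / _ #: fires at position(s) 11: purubeomdot
surface: purubeomdot

cell CASE=du, MOD=vo, CLASS=ma:
underlying: pu-rube-g-p
1. 0 -> i / C _ C #: inserts after position(s) 7: purubegip
2. d -> t, g -> k, v -> f / _ #: no change
surface: purubegip


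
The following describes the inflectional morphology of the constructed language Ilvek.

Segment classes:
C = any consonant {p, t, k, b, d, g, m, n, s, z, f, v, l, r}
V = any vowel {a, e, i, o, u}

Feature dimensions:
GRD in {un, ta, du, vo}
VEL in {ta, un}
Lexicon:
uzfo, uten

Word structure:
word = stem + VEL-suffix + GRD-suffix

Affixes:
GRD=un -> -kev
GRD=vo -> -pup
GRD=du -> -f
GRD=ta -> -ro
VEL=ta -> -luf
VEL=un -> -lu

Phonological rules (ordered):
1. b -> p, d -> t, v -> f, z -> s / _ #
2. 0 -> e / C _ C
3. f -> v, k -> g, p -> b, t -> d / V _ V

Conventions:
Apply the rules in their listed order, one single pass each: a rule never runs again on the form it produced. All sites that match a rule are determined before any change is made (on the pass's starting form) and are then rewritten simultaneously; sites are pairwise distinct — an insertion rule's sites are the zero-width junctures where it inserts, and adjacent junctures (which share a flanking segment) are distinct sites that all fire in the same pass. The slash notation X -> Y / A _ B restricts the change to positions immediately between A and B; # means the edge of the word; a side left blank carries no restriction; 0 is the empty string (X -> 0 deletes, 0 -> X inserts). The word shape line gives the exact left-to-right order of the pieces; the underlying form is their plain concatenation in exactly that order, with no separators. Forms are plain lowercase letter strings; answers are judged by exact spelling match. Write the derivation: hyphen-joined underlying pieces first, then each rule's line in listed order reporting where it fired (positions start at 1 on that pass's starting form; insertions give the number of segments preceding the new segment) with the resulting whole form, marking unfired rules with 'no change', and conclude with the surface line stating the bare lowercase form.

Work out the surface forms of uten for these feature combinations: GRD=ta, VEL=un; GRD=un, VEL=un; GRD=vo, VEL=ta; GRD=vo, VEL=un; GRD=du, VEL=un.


cell GRD=ta, VEL=un:
underlying: uten-lu-ro
1. b -> p, d -> t, v -> f, z -> s / _ #: no change
2. 0 -> e / C _ C: inserts after position(s) 4: uteneluro
3. f -> v, k -> g, p -> b, t -> d / V _ V: fires at position(s) 2: udeneluro
surface: udeneluro

cell GRD=un, VEL=un:
underlying: uten-lu-kev
1. b -> p, d -> t, v -> f, z -> s / _ #: fires at position(s) 9: utenlukef
2. 0 -> e / C _ C: inserts after position(s) 4: utenelukef
3. f -> v, k -> g, p -> b, t -> d / V _ V: fires at position(s) 2, 8: udenelugef
surface: udenelugef

cell GRD=vo, VEL=ta:
underlying: uten-luf-pup
1. b -> p, d -> t, v -> f, z -> s / _ #: no change
2. 0 -> e / C _ C: inserts after position(s) 4, 7: utenelufepup
3. f -> v, k -> g, p -> b, t -> d / V _ V: fires at position(s) 2, 8, 10: udeneluvebup
surface: udeneluvebup

cell GRD=vo, VEL=un:
underlying: uten-lu-pup
1. b -> p, d -> t, v -> f, z -> s / _ #: no change
2. 0 -> e / C _ C: inserts after position(s) 4: utenelupup
3. f -> v, k -> g, p -> b, t -> d / V _ V: fires at position(s) 2, 8: udenelubup
surface: udenelubup

cell GRD=du, VEL=un:
underlying: uten-lu-f
1. b -> p, d -> t, v -> f, z -> s / _ #: no change
2. 0 -> e / C _ C: inserts after position(s) 4: uteneluf
3. f -> v, k -> g, p -> b, t -> d / V _ V: fires at position(s) 2: udeneluf
surface: udeneluf


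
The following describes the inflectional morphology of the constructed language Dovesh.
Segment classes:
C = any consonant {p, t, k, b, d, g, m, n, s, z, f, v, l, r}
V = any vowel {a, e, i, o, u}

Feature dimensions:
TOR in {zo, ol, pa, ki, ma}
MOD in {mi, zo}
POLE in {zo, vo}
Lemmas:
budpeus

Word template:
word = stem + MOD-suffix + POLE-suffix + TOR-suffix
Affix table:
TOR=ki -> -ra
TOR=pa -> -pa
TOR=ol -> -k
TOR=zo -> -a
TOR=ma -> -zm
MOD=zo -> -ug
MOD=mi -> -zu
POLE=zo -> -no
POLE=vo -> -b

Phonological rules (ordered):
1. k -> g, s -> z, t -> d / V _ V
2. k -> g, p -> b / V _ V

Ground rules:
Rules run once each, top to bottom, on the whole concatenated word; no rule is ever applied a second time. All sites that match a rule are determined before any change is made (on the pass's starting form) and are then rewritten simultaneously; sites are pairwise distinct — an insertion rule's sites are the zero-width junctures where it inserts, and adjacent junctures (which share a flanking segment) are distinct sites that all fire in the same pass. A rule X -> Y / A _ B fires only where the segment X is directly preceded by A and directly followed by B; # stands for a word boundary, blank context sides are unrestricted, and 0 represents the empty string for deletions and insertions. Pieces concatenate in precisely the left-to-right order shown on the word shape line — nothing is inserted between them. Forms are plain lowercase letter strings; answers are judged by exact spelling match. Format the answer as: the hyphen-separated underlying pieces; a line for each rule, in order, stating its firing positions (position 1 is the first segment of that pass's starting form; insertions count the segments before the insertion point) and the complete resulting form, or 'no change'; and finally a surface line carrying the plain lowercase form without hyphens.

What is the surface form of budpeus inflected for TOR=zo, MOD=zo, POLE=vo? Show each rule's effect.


underlying: budpeus-ug-b-a
1. k -> g, s -> z, t -> d / V _ V: fires at position(s) 7: budpeuzugba
2. k -> g, p -> b / V _ V: no change
surface: budpeuzugba


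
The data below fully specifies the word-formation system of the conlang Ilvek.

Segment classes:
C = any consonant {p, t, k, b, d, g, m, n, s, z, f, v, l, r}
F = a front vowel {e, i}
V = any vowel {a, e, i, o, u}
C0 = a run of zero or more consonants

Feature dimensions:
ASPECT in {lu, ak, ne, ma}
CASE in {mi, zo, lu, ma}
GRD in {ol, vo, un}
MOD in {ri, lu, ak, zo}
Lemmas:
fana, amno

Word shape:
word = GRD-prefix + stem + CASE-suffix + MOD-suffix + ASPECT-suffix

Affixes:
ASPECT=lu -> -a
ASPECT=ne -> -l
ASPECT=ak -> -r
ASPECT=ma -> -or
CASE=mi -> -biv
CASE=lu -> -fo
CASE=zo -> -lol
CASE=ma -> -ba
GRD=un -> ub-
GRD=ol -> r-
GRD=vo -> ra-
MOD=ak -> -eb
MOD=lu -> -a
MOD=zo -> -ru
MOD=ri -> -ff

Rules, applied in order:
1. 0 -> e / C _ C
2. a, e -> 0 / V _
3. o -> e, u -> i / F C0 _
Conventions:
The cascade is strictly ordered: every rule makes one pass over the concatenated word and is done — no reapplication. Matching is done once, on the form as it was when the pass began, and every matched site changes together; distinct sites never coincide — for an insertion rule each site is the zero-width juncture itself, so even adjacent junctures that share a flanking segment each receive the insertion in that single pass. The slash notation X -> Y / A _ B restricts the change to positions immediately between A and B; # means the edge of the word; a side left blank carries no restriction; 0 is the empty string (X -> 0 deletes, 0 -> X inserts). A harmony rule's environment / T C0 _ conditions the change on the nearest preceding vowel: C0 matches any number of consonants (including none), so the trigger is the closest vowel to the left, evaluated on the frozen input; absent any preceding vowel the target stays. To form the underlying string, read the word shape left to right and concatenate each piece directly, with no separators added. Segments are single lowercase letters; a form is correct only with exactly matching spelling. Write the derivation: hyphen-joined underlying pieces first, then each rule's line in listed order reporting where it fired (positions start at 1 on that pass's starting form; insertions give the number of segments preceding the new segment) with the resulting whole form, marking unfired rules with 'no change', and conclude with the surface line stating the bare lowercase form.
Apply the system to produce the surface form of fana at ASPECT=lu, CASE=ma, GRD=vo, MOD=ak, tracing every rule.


underlying: ra-fana-ba-eb-a
1. 0 -> e / C _ C: no change
2. a, e -> 0 / V _: fires at position(s) 9: rafanababa
3. o -> e, u -> i / F C0 _: no change
surface: rafanababa


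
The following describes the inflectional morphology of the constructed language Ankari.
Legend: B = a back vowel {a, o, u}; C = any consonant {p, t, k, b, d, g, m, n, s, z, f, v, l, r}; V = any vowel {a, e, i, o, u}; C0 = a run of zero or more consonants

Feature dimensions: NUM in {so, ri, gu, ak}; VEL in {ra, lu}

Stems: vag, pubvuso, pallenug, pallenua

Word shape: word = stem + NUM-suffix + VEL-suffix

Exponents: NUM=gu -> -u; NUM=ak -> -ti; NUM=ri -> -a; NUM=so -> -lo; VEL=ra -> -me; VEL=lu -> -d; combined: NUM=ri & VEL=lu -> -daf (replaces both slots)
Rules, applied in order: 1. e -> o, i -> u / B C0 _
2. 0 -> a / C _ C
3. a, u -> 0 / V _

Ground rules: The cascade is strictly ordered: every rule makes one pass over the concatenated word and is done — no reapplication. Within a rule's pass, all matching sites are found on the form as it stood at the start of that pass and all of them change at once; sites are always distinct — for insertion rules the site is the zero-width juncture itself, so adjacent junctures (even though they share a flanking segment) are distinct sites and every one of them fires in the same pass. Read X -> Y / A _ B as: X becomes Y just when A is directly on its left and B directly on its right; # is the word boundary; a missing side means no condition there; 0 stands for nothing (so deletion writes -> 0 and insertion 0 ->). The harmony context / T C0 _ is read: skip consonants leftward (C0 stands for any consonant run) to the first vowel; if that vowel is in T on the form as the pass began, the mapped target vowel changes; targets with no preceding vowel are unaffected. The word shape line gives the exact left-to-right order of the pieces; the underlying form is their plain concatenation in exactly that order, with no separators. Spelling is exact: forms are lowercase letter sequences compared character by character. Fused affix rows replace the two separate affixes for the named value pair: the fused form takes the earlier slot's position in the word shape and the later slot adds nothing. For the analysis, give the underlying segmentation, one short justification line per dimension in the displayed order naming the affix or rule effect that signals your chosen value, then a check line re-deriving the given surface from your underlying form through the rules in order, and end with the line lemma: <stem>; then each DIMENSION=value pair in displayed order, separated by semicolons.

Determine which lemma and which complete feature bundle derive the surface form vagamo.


underlying: vag-a-me
NUM=ri - signalled by the affix -a
VEL=ra - signalled by the affix -me
check: vagame -> vagamo -> vagamo -> vagamo
lemma: vag; NUM=ri; VEL=ra


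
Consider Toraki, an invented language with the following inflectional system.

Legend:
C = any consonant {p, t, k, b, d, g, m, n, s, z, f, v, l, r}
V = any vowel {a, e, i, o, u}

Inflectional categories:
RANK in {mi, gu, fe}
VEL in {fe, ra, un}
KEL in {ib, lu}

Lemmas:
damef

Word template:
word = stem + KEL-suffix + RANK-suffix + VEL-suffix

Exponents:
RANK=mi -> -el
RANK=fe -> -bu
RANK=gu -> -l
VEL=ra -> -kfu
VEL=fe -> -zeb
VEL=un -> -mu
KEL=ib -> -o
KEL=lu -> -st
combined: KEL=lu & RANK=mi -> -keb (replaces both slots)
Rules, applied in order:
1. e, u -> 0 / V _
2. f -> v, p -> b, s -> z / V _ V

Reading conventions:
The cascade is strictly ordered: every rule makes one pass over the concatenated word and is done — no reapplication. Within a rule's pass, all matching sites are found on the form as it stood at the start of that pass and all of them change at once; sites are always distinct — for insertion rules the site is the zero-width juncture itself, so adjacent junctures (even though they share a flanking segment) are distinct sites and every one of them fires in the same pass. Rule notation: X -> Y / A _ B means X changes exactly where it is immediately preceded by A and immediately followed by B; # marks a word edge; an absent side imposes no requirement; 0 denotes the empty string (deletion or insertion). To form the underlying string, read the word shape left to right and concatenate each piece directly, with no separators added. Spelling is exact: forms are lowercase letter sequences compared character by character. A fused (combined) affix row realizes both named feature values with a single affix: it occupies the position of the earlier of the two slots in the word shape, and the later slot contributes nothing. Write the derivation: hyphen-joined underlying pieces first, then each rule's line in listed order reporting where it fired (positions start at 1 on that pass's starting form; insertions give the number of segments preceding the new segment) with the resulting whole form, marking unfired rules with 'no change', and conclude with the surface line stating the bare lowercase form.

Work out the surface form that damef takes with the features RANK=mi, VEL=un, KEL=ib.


underlying: damef-o-el-mu
1. e, u -> 0 / V _: fires at position(s) 7: damefolmu
2. f -> v, p -> b, s -> z / V _ V: fires at position(s) 5: damevolmu
surface: damevolmu


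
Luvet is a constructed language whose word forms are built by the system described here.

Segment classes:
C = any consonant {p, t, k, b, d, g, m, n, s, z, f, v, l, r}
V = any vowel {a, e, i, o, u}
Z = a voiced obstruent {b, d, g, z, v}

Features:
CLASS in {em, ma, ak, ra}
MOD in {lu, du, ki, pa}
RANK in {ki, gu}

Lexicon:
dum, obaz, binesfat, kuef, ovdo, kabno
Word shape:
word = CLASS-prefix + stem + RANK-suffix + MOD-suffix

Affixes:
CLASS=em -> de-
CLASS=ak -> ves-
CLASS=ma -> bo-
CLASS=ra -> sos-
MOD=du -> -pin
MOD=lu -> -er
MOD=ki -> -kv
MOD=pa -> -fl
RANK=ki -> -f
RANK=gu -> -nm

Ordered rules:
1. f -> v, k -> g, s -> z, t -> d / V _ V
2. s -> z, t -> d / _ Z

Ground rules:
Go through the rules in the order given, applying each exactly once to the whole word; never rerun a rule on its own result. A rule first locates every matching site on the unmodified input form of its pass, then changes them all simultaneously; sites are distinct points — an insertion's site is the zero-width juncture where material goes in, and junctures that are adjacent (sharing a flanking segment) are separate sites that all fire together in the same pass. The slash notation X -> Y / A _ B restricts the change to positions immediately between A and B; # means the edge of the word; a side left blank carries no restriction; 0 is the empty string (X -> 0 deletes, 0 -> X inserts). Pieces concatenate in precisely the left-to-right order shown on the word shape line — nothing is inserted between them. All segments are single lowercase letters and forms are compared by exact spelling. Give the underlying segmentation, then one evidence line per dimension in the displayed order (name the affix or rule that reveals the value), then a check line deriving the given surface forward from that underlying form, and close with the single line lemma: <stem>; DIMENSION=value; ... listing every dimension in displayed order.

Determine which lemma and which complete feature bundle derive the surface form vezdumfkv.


underlying: ves-dum-f-kv
CLASS=ak - signalled by the affix ves-
MOD=ki - signalled by the affix -kv
RANK=ki - signalled by the affix -f
check: vesdumfkv -> vesdumfkv -> vezdumfkv
lemma: dum; CLASS=ak; MOD=ki; RANK=ki
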